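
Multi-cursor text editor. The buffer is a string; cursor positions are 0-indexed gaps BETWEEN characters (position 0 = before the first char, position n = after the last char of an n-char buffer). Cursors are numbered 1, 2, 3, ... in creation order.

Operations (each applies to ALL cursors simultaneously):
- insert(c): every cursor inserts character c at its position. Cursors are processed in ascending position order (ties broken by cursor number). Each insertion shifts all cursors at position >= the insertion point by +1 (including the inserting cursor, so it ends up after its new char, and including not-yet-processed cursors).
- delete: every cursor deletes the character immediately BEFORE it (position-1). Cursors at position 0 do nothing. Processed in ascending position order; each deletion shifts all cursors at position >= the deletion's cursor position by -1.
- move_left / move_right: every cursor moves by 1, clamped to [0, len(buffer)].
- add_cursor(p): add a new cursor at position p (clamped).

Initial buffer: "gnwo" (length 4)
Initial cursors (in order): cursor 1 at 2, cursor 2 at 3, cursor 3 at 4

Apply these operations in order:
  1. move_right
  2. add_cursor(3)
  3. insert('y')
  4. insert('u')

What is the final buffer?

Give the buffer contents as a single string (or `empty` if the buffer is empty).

After op 1 (move_right): buffer="gnwo" (len 4), cursors c1@3 c2@4 c3@4, authorship ....
After op 2 (add_cursor(3)): buffer="gnwo" (len 4), cursors c1@3 c4@3 c2@4 c3@4, authorship ....
After op 3 (insert('y')): buffer="gnwyyoyy" (len 8), cursors c1@5 c4@5 c2@8 c3@8, authorship ...14.23
After op 4 (insert('u')): buffer="gnwyyuuoyyuu" (len 12), cursors c1@7 c4@7 c2@12 c3@12, authorship ...1414.2323

Answer: gnwyyuuoyyuu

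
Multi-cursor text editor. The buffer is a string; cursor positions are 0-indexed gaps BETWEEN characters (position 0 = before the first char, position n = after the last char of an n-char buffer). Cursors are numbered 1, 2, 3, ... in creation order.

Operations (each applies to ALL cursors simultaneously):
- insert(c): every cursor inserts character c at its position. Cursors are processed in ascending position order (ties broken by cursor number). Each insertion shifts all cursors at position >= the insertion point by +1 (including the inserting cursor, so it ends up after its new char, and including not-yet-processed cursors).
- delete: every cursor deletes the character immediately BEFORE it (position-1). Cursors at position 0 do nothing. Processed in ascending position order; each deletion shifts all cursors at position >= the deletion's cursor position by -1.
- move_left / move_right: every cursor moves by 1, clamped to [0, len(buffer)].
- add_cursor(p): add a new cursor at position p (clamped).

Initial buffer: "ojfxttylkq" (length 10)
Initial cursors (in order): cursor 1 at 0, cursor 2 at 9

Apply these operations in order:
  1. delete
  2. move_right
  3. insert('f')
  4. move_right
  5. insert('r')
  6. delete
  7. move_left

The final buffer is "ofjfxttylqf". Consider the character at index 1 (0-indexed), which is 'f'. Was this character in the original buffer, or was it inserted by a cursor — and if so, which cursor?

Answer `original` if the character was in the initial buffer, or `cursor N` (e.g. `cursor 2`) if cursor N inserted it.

After op 1 (delete): buffer="ojfxttylq" (len 9), cursors c1@0 c2@8, authorship .........
After op 2 (move_right): buffer="ojfxttylq" (len 9), cursors c1@1 c2@9, authorship .........
After op 3 (insert('f')): buffer="ofjfxttylqf" (len 11), cursors c1@2 c2@11, authorship .1........2
After op 4 (move_right): buffer="ofjfxttylqf" (len 11), cursors c1@3 c2@11, authorship .1........2
After op 5 (insert('r')): buffer="ofjrfxttylqfr" (len 13), cursors c1@4 c2@13, authorship .1.1.......22
After op 6 (delete): buffer="ofjfxttylqf" (len 11), cursors c1@3 c2@11, authorship .1........2
After op 7 (move_left): buffer="ofjfxttylqf" (len 11), cursors c1@2 c2@10, authorship .1........2
Authorship (.=original, N=cursor N): . 1 . . . . . . . . 2
Index 1: author = 1

Answer: cursor 1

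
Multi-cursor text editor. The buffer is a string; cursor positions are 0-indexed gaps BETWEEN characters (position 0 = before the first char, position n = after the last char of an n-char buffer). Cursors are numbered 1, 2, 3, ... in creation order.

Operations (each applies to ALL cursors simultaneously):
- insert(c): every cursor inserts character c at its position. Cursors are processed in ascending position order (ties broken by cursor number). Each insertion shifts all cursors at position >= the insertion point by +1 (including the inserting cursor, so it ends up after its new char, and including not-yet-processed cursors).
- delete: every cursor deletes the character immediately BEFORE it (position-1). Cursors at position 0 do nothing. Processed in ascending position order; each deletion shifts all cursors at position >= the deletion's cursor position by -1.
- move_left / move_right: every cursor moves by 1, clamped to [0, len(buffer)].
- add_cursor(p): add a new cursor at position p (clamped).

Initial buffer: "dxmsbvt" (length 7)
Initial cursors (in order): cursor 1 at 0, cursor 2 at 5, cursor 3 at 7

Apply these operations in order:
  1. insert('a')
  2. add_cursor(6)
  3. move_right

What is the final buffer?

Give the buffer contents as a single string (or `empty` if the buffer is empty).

After op 1 (insert('a')): buffer="adxmsbavta" (len 10), cursors c1@1 c2@7 c3@10, authorship 1.....2..3
After op 2 (add_cursor(6)): buffer="adxmsbavta" (len 10), cursors c1@1 c4@6 c2@7 c3@10, authorship 1.....2..3
After op 3 (move_right): buffer="adxmsbavta" (len 10), cursors c1@2 c4@7 c2@8 c3@10, authorship 1.....2..3

Answer: adxmsbavta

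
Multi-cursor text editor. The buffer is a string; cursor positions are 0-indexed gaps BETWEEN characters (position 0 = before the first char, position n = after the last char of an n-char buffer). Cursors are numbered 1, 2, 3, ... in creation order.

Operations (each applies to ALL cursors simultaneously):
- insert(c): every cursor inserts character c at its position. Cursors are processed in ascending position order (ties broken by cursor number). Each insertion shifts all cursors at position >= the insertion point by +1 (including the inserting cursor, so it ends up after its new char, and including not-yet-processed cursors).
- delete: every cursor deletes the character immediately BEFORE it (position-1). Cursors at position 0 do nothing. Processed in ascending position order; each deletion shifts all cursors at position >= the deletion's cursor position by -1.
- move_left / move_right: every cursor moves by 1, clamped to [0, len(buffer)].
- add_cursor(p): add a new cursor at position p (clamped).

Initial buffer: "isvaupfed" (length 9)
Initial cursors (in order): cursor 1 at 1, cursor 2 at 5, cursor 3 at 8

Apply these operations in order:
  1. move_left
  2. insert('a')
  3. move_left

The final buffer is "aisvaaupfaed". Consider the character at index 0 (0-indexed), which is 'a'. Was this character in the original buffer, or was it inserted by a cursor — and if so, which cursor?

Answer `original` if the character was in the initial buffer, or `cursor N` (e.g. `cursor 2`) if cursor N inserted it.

After op 1 (move_left): buffer="isvaupfed" (len 9), cursors c1@0 c2@4 c3@7, authorship .........
After op 2 (insert('a')): buffer="aisvaaupfaed" (len 12), cursors c1@1 c2@6 c3@10, authorship 1....2...3..
After op 3 (move_left): buffer="aisvaaupfaed" (len 12), cursors c1@0 c2@5 c3@9, authorship 1....2...3..
Authorship (.=original, N=cursor N): 1 . . . . 2 . . . 3 . .
Index 0: author = 1

Answer: cursor 1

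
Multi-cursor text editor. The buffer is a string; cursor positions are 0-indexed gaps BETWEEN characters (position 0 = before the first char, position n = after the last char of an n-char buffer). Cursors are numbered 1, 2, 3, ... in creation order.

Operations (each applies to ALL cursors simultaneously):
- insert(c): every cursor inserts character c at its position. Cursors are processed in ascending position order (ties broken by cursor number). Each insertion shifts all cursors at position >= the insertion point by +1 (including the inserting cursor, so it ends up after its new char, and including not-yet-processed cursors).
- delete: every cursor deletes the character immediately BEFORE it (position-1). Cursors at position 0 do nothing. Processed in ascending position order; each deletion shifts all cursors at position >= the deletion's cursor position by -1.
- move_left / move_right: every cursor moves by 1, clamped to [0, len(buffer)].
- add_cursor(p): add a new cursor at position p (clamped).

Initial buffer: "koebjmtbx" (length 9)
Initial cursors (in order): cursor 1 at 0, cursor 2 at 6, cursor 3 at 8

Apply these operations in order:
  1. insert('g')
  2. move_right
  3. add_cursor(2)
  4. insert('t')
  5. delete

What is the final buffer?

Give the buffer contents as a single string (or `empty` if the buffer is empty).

After op 1 (insert('g')): buffer="gkoebjmgtbgx" (len 12), cursors c1@1 c2@8 c3@11, authorship 1......2..3.
After op 2 (move_right): buffer="gkoebjmgtbgx" (len 12), cursors c1@2 c2@9 c3@12, authorship 1......2..3.
After op 3 (add_cursor(2)): buffer="gkoebjmgtbgx" (len 12), cursors c1@2 c4@2 c2@9 c3@12, authorship 1......2..3.
After op 4 (insert('t')): buffer="gkttoebjmgttbgxt" (len 16), cursors c1@4 c4@4 c2@12 c3@16, authorship 1.14.....2.2.3.3
After op 5 (delete): buffer="gkoebjmgtbgx" (len 12), cursors c1@2 c4@2 c2@9 c3@12, authorship 1......2..3.

Answer: gkoebjmgtbgx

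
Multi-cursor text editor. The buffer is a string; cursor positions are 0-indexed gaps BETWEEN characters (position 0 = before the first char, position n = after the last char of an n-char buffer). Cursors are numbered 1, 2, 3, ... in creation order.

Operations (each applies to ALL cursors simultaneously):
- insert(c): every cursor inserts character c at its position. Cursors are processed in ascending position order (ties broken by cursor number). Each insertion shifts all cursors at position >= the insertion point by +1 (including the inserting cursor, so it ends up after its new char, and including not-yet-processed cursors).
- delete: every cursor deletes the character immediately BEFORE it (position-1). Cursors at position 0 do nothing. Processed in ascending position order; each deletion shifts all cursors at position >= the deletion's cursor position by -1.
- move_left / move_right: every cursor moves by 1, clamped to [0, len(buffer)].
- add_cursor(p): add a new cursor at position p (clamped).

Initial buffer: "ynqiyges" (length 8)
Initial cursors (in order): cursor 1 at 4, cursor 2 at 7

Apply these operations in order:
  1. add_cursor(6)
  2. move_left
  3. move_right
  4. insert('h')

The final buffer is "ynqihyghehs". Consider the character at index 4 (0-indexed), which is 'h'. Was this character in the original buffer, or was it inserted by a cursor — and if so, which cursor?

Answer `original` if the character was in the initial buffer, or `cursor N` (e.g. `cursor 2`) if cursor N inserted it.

After op 1 (add_cursor(6)): buffer="ynqiyges" (len 8), cursors c1@4 c3@6 c2@7, authorship ........
After op 2 (move_left): buffer="ynqiyges" (len 8), cursors c1@3 c3@5 c2@6, authorship ........
After op 3 (move_right): buffer="ynqiyges" (len 8), cursors c1@4 c3@6 c2@7, authorship ........
After op 4 (insert('h')): buffer="ynqihyghehs" (len 11), cursors c1@5 c3@8 c2@10, authorship ....1..3.2.
Authorship (.=original, N=cursor N): . . . . 1 . . 3 . 2 .
Index 4: author = 1

Answer: cursor 1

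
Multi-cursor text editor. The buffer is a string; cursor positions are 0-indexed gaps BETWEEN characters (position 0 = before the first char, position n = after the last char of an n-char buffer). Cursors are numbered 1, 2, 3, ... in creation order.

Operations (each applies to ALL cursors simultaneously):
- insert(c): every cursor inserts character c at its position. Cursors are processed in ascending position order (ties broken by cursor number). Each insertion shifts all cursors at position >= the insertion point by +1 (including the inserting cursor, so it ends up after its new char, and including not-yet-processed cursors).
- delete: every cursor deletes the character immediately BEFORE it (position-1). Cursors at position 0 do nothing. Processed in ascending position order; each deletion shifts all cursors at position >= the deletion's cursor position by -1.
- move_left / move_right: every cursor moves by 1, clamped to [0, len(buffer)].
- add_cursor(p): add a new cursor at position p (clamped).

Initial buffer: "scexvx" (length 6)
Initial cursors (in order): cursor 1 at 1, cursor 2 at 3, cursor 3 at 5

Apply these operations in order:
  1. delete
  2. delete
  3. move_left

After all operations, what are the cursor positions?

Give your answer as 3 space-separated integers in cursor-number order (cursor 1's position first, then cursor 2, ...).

After op 1 (delete): buffer="cxx" (len 3), cursors c1@0 c2@1 c3@2, authorship ...
After op 2 (delete): buffer="x" (len 1), cursors c1@0 c2@0 c3@0, authorship .
After op 3 (move_left): buffer="x" (len 1), cursors c1@0 c2@0 c3@0, authorship .

Answer: 0 0 0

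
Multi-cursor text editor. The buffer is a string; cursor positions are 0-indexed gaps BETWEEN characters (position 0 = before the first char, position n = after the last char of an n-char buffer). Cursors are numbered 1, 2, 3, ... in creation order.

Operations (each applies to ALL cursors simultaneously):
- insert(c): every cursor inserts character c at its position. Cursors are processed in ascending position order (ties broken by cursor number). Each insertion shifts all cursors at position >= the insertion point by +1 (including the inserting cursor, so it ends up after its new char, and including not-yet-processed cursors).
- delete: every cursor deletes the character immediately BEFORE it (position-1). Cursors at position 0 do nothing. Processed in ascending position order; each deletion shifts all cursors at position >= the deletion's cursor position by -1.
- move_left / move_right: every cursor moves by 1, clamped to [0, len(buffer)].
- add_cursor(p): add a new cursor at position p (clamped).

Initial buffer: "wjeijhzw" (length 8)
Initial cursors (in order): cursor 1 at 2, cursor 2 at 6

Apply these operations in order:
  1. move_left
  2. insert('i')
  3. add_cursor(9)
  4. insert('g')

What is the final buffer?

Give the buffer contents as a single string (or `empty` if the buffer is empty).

Answer: wigjeijighzgw

Derivation:
After op 1 (move_left): buffer="wjeijhzw" (len 8), cursors c1@1 c2@5, authorship ........
After op 2 (insert('i')): buffer="wijeijihzw" (len 10), cursors c1@2 c2@7, authorship .1....2...
After op 3 (add_cursor(9)): buffer="wijeijihzw" (len 10), cursors c1@2 c2@7 c3@9, authorship .1....2...
After op 4 (insert('g')): buffer="wigjeijighzgw" (len 13), cursors c1@3 c2@9 c3@12, authorship .11....22..3.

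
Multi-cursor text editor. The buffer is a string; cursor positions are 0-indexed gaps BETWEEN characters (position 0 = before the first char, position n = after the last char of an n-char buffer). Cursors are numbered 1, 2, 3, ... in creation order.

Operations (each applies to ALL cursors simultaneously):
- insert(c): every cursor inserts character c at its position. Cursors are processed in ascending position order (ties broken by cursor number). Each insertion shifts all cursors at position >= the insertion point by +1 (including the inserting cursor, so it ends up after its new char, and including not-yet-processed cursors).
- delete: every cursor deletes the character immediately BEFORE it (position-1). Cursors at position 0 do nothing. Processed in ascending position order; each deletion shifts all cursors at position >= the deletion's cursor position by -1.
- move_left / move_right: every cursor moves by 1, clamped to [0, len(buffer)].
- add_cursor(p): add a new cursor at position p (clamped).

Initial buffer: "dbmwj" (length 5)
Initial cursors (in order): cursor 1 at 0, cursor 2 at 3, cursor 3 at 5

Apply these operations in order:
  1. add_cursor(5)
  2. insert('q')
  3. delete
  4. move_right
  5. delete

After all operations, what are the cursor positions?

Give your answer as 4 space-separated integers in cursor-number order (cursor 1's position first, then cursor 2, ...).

Answer: 0 1 1 1

Derivation:
After op 1 (add_cursor(5)): buffer="dbmwj" (len 5), cursors c1@0 c2@3 c3@5 c4@5, authorship .....
After op 2 (insert('q')): buffer="qdbmqwjqq" (len 9), cursors c1@1 c2@5 c3@9 c4@9, authorship 1...2..34
After op 3 (delete): buffer="dbmwj" (len 5), cursors c1@0 c2@3 c3@5 c4@5, authorship .....
After op 4 (move_right): buffer="dbmwj" (len 5), cursors c1@1 c2@4 c3@5 c4@5, authorship .....
After op 5 (delete): buffer="b" (len 1), cursors c1@0 c2@1 c3@1 c4@1, authorship .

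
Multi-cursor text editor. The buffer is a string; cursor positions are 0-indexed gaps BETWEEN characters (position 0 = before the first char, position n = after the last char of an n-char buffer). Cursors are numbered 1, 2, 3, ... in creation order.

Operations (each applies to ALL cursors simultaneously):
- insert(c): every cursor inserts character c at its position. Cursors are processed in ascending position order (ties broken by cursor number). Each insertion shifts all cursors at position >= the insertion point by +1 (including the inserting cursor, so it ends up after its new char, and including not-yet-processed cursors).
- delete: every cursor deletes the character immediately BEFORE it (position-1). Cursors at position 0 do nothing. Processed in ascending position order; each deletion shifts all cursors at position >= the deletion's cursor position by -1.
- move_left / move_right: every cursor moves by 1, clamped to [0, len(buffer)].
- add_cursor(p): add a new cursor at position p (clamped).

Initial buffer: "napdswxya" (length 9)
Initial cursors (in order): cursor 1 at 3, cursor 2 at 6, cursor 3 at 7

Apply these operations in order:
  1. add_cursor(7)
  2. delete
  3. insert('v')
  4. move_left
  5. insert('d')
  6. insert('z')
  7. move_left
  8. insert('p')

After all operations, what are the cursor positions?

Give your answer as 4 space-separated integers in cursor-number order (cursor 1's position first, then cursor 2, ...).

After op 1 (add_cursor(7)): buffer="napdswxya" (len 9), cursors c1@3 c2@6 c3@7 c4@7, authorship .........
After op 2 (delete): buffer="nadya" (len 5), cursors c1@2 c2@3 c3@3 c4@3, authorship .....
After op 3 (insert('v')): buffer="navdvvvya" (len 9), cursors c1@3 c2@7 c3@7 c4@7, authorship ..1.234..
After op 4 (move_left): buffer="navdvvvya" (len 9), cursors c1@2 c2@6 c3@6 c4@6, authorship ..1.234..
After op 5 (insert('d')): buffer="nadvdvvdddvya" (len 13), cursors c1@3 c2@10 c3@10 c4@10, authorship ..11.232344..
After op 6 (insert('z')): buffer="nadzvdvvdddzzzvya" (len 17), cursors c1@4 c2@14 c3@14 c4@14, authorship ..111.232342344..
After op 7 (move_left): buffer="nadzvdvvdddzzzvya" (len 17), cursors c1@3 c2@13 c3@13 c4@13, authorship ..111.232342344..
After op 8 (insert('p')): buffer="nadpzvdvvdddzzpppzvya" (len 21), cursors c1@4 c2@17 c3@17 c4@17, authorship ..1111.232342323444..

Answer: 4 17 17 17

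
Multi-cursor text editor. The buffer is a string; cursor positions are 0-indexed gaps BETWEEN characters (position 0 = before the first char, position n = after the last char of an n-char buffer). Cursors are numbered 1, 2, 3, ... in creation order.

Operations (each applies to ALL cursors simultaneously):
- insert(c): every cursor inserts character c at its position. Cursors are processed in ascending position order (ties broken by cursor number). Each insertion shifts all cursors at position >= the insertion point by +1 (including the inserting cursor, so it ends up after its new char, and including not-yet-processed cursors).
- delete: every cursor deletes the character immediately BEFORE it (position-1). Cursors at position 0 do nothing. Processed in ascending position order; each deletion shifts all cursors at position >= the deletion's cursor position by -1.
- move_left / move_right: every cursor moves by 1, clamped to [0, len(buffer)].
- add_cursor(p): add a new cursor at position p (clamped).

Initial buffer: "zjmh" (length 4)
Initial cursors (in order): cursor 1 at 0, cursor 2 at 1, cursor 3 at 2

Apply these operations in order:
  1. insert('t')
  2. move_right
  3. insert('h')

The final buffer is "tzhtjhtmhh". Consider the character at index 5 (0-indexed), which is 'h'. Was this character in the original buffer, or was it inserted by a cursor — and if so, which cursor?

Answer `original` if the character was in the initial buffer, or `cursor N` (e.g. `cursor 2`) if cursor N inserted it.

After op 1 (insert('t')): buffer="tztjtmh" (len 7), cursors c1@1 c2@3 c3@5, authorship 1.2.3..
After op 2 (move_right): buffer="tztjtmh" (len 7), cursors c1@2 c2@4 c3@6, authorship 1.2.3..
After op 3 (insert('h')): buffer="tzhtjhtmhh" (len 10), cursors c1@3 c2@6 c3@9, authorship 1.12.23.3.
Authorship (.=original, N=cursor N): 1 . 1 2 . 2 3 . 3 .
Index 5: author = 2

Answer: cursor 2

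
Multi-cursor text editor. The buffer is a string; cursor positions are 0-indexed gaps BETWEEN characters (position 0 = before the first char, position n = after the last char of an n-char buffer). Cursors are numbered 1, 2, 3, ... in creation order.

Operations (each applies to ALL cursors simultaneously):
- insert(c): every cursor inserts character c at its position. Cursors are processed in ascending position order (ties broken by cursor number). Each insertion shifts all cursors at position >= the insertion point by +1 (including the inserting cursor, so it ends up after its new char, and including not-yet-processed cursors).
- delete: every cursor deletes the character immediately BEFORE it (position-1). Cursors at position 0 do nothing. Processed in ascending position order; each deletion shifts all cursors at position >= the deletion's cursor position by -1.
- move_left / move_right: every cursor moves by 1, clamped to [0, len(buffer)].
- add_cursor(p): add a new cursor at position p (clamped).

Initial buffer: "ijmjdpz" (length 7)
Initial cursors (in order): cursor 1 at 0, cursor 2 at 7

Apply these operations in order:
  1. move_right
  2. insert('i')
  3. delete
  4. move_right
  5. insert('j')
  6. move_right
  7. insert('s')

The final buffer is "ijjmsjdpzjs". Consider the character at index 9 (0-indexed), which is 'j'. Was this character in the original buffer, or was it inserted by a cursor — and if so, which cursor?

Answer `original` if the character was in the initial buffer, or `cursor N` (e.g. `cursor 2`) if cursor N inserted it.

Answer: cursor 2

Derivation:
After op 1 (move_right): buffer="ijmjdpz" (len 7), cursors c1@1 c2@7, authorship .......
After op 2 (insert('i')): buffer="iijmjdpzi" (len 9), cursors c1@2 c2@9, authorship .1......2
After op 3 (delete): buffer="ijmjdpz" (len 7), cursors c1@1 c2@7, authorship .......
After op 4 (move_right): buffer="ijmjdpz" (len 7), cursors c1@2 c2@7, authorship .......
After op 5 (insert('j')): buffer="ijjmjdpzj" (len 9), cursors c1@3 c2@9, authorship ..1.....2
After op 6 (move_right): buffer="ijjmjdpzj" (len 9), cursors c1@4 c2@9, authorship ..1.....2
After op 7 (insert('s')): buffer="ijjmsjdpzjs" (len 11), cursors c1@5 c2@11, authorship ..1.1....22
Authorship (.=original, N=cursor N): . . 1 . 1 . . . . 2 2
Index 9: author = 2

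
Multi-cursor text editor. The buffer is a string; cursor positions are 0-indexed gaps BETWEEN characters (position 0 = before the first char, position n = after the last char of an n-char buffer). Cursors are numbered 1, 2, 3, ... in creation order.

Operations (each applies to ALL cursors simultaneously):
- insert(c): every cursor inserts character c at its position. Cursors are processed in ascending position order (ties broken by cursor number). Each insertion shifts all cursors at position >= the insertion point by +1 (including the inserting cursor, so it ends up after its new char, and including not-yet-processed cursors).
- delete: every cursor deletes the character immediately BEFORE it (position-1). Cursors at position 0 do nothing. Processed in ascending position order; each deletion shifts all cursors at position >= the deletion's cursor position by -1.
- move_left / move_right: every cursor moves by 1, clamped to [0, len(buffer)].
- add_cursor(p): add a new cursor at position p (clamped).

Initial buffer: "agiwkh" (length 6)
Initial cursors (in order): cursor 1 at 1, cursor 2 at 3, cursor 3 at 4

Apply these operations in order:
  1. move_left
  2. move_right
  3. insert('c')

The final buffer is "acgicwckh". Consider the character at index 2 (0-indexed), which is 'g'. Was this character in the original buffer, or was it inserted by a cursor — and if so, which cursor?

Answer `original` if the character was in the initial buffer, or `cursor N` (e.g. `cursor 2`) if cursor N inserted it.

After op 1 (move_left): buffer="agiwkh" (len 6), cursors c1@0 c2@2 c3@3, authorship ......
After op 2 (move_right): buffer="agiwkh" (len 6), cursors c1@1 c2@3 c3@4, authorship ......
After op 3 (insert('c')): buffer="acgicwckh" (len 9), cursors c1@2 c2@5 c3@7, authorship .1..2.3..
Authorship (.=original, N=cursor N): . 1 . . 2 . 3 . .
Index 2: author = original

Answer: original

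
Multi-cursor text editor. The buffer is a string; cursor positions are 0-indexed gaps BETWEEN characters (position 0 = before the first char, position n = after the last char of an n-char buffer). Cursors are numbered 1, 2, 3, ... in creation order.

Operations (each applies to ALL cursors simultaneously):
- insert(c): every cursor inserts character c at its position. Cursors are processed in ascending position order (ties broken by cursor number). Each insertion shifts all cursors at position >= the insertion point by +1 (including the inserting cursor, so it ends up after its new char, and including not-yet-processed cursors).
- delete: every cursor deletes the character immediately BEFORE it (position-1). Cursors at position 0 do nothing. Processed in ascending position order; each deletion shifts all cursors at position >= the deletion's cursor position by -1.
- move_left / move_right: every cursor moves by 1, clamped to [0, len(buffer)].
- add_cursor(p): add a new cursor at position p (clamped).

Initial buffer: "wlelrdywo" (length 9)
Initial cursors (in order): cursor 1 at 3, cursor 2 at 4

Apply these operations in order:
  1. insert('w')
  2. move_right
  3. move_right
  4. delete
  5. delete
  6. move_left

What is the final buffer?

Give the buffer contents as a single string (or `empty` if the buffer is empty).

After op 1 (insert('w')): buffer="wlewlwrdywo" (len 11), cursors c1@4 c2@6, authorship ...1.2.....
After op 2 (move_right): buffer="wlewlwrdywo" (len 11), cursors c1@5 c2@7, authorship ...1.2.....
After op 3 (move_right): buffer="wlewlwrdywo" (len 11), cursors c1@6 c2@8, authorship ...1.2.....
After op 4 (delete): buffer="wlewlrywo" (len 9), cursors c1@5 c2@6, authorship ...1.....
After op 5 (delete): buffer="wlewywo" (len 7), cursors c1@4 c2@4, authorship ...1...
After op 6 (move_left): buffer="wlewywo" (len 7), cursors c1@3 c2@3, authorship ...1...

Answer: wlewywo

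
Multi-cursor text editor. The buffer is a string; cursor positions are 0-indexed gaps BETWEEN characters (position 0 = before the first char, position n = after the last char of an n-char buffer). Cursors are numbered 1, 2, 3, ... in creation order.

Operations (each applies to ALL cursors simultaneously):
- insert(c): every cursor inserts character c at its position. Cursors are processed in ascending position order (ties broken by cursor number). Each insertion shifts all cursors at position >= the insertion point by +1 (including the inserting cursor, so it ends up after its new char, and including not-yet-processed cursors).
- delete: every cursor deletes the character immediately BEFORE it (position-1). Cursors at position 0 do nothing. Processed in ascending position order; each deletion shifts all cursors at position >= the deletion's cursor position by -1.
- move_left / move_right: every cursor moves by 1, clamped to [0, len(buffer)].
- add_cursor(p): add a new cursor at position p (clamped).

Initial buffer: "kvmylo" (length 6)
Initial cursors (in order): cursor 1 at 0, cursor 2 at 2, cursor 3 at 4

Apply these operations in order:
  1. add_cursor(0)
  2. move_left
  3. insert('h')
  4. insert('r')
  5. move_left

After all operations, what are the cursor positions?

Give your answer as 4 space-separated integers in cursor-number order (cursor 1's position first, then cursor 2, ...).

Answer: 3 6 10 3

Derivation:
After op 1 (add_cursor(0)): buffer="kvmylo" (len 6), cursors c1@0 c4@0 c2@2 c3@4, authorship ......
After op 2 (move_left): buffer="kvmylo" (len 6), cursors c1@0 c4@0 c2@1 c3@3, authorship ......
After op 3 (insert('h')): buffer="hhkhvmhylo" (len 10), cursors c1@2 c4@2 c2@4 c3@7, authorship 14.2..3...
After op 4 (insert('r')): buffer="hhrrkhrvmhrylo" (len 14), cursors c1@4 c4@4 c2@7 c3@11, authorship 1414.22..33...
After op 5 (move_left): buffer="hhrrkhrvmhrylo" (len 14), cursors c1@3 c4@3 c2@6 c3@10, authorship 1414.22..33...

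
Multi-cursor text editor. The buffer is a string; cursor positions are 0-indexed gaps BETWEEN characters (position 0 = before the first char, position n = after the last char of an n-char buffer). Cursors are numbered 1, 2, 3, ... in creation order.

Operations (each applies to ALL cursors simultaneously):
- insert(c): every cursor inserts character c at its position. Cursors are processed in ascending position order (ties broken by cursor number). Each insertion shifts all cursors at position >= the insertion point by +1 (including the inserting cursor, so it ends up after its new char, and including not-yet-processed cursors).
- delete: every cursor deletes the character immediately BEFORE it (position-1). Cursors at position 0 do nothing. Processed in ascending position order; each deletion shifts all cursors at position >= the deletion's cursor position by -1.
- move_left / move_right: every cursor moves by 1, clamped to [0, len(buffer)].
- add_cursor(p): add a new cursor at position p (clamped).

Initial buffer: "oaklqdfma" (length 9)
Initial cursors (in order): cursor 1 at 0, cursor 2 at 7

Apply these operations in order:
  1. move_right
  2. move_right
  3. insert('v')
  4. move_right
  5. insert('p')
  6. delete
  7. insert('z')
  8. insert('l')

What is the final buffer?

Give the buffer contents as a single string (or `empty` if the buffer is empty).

After op 1 (move_right): buffer="oaklqdfma" (len 9), cursors c1@1 c2@8, authorship .........
After op 2 (move_right): buffer="oaklqdfma" (len 9), cursors c1@2 c2@9, authorship .........
After op 3 (insert('v')): buffer="oavklqdfmav" (len 11), cursors c1@3 c2@11, authorship ..1.......2
After op 4 (move_right): buffer="oavklqdfmav" (len 11), cursors c1@4 c2@11, authorship ..1.......2
After op 5 (insert('p')): buffer="oavkplqdfmavp" (len 13), cursors c1@5 c2@13, authorship ..1.1......22
After op 6 (delete): buffer="oavklqdfmav" (len 11), cursors c1@4 c2@11, authorship ..1.......2
After op 7 (insert('z')): buffer="oavkzlqdfmavz" (len 13), cursors c1@5 c2@13, authorship ..1.1......22
After op 8 (insert('l')): buffer="oavkzllqdfmavzl" (len 15), cursors c1@6 c2@15, authorship ..1.11......222

Answer: oavkzllqdfmavzl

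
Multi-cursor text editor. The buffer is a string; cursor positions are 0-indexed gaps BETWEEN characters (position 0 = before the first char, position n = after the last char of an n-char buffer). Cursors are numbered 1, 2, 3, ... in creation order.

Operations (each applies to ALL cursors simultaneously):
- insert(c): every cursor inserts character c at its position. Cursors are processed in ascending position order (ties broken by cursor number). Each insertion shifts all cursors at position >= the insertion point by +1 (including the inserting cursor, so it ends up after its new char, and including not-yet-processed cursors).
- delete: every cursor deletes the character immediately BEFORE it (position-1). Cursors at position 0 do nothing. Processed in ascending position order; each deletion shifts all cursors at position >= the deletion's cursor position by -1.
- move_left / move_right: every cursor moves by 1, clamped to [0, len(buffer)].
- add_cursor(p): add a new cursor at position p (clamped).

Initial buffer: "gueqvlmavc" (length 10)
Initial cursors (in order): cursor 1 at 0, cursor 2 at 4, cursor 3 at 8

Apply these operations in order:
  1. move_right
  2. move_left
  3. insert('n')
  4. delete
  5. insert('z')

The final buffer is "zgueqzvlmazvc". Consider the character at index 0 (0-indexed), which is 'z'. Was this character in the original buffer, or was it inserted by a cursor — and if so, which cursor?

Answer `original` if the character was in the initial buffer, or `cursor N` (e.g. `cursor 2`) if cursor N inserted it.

Answer: cursor 1

Derivation:
After op 1 (move_right): buffer="gueqvlmavc" (len 10), cursors c1@1 c2@5 c3@9, authorship ..........
After op 2 (move_left): buffer="gueqvlmavc" (len 10), cursors c1@0 c2@4 c3@8, authorship ..........
After op 3 (insert('n')): buffer="ngueqnvlmanvc" (len 13), cursors c1@1 c2@6 c3@11, authorship 1....2....3..
After op 4 (delete): buffer="gueqvlmavc" (len 10), cursors c1@0 c2@4 c3@8, authorship ..........
After op 5 (insert('z')): buffer="zgueqzvlmazvc" (len 13), cursors c1@1 c2@6 c3@11, authorship 1....2....3..
Authorship (.=original, N=cursor N): 1 . . . . 2 . . . . 3 . .
Index 0: author = 1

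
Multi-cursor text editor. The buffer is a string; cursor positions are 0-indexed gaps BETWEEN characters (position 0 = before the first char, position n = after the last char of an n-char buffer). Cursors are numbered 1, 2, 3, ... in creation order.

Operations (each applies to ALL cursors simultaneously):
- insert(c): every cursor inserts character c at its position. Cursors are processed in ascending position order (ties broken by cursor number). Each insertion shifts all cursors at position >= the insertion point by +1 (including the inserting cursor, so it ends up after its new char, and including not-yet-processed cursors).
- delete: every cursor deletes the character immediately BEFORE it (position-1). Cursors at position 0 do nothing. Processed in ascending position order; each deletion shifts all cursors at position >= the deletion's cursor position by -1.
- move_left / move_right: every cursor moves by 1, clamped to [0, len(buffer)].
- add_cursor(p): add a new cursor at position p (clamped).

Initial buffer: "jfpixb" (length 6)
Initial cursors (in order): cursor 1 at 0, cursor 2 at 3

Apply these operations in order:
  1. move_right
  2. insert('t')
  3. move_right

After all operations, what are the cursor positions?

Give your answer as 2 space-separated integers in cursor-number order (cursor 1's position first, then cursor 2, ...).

After op 1 (move_right): buffer="jfpixb" (len 6), cursors c1@1 c2@4, authorship ......
After op 2 (insert('t')): buffer="jtfpitxb" (len 8), cursors c1@2 c2@6, authorship .1...2..
After op 3 (move_right): buffer="jtfpitxb" (len 8), cursors c1@3 c2@7, authorship .1...2..

Answer: 3 7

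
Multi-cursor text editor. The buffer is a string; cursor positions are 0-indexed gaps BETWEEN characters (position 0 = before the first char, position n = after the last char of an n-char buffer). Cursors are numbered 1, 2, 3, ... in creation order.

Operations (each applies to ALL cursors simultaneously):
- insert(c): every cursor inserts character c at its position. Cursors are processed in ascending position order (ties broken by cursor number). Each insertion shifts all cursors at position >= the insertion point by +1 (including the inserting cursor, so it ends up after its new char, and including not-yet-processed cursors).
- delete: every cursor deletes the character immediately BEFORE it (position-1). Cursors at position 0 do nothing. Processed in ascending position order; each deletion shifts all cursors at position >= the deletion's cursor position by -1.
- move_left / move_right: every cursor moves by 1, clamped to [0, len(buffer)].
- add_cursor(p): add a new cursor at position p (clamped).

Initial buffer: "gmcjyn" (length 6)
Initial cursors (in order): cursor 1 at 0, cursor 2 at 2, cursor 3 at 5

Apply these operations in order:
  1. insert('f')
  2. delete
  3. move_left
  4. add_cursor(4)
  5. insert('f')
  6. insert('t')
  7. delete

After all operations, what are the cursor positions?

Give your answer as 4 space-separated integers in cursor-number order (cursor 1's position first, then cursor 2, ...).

After op 1 (insert('f')): buffer="fgmfcjyfn" (len 9), cursors c1@1 c2@4 c3@8, authorship 1..2...3.
After op 2 (delete): buffer="gmcjyn" (len 6), cursors c1@0 c2@2 c3@5, authorship ......
After op 3 (move_left): buffer="gmcjyn" (len 6), cursors c1@0 c2@1 c3@4, authorship ......
After op 4 (add_cursor(4)): buffer="gmcjyn" (len 6), cursors c1@0 c2@1 c3@4 c4@4, authorship ......
After op 5 (insert('f')): buffer="fgfmcjffyn" (len 10), cursors c1@1 c2@3 c3@8 c4@8, authorship 1.2...34..
After op 6 (insert('t')): buffer="ftgftmcjffttyn" (len 14), cursors c1@2 c2@5 c3@12 c4@12, authorship 11.22...3434..
After op 7 (delete): buffer="fgfmcjffyn" (len 10), cursors c1@1 c2@3 c3@8 c4@8, authorship 1.2...34..

Answer: 1 3 8 8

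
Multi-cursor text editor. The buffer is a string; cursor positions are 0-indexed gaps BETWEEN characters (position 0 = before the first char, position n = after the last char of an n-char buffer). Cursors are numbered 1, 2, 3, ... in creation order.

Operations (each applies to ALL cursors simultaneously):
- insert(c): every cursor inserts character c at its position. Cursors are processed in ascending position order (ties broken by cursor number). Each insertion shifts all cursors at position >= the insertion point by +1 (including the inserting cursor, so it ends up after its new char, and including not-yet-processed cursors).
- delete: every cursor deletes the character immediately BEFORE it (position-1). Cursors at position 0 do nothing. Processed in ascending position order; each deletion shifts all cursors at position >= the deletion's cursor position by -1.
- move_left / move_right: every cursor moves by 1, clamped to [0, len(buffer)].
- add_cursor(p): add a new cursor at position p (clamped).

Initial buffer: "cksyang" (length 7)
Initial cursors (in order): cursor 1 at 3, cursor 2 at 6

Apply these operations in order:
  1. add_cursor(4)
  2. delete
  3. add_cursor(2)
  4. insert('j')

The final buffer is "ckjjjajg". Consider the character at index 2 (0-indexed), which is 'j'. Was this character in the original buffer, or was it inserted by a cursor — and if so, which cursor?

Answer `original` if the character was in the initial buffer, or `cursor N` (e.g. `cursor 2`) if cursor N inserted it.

Answer: cursor 1

Derivation:
After op 1 (add_cursor(4)): buffer="cksyang" (len 7), cursors c1@3 c3@4 c2@6, authorship .......
After op 2 (delete): buffer="ckag" (len 4), cursors c1@2 c3@2 c2@3, authorship ....
After op 3 (add_cursor(2)): buffer="ckag" (len 4), cursors c1@2 c3@2 c4@2 c2@3, authorship ....
After op 4 (insert('j')): buffer="ckjjjajg" (len 8), cursors c1@5 c3@5 c4@5 c2@7, authorship ..134.2.
Authorship (.=original, N=cursor N): . . 1 3 4 . 2 .
Index 2: author = 1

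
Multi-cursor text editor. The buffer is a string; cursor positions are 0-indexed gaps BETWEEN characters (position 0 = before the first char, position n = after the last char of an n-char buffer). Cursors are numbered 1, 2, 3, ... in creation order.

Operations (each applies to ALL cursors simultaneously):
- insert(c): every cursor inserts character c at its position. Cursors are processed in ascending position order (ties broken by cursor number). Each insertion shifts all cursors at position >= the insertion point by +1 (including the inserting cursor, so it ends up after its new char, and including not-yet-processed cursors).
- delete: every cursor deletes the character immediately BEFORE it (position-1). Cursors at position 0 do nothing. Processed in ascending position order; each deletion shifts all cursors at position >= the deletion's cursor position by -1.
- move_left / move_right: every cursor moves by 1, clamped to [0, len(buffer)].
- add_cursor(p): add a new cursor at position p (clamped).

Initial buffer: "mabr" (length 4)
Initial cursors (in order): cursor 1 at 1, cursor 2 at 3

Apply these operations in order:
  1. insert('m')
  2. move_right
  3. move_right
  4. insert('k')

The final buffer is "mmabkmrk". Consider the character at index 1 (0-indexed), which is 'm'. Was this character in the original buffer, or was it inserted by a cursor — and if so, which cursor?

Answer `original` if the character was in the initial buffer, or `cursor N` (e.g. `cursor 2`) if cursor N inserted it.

After op 1 (insert('m')): buffer="mmabmr" (len 6), cursors c1@2 c2@5, authorship .1..2.
After op 2 (move_right): buffer="mmabmr" (len 6), cursors c1@3 c2@6, authorship .1..2.
After op 3 (move_right): buffer="mmabmr" (len 6), cursors c1@4 c2@6, authorship .1..2.
After op 4 (insert('k')): buffer="mmabkmrk" (len 8), cursors c1@5 c2@8, authorship .1..12.2
Authorship (.=original, N=cursor N): . 1 . . 1 2 . 2
Index 1: author = 1

Answer: cursor 1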